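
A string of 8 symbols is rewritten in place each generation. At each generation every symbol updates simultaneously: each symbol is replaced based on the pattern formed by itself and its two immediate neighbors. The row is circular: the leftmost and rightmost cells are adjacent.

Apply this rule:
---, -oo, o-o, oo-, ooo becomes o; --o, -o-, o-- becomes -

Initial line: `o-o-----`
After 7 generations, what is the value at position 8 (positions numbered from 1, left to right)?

o

-o--ooo-
----ooo-
ooo-ooo-
oooooooo
oooooooo  (fixed point — unchanged through generation 7)
position 8 holds o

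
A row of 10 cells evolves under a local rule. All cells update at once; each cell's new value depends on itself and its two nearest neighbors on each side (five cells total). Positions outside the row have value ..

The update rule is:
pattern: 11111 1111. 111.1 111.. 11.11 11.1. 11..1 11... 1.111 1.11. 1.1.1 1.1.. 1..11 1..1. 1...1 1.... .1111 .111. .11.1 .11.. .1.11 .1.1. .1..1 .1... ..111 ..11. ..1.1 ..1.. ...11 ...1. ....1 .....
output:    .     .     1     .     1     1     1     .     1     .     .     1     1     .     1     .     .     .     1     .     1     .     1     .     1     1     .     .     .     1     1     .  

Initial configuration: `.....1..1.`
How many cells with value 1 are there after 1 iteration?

...11.1...
count of 1: 3

3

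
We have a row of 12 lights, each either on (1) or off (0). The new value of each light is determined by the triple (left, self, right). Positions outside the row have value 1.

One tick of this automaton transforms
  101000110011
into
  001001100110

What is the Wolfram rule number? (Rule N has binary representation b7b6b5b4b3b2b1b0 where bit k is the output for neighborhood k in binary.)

14

position 11: 111 → 0  (bit 7 = 0)
position 0: 110 → 0  (bit 6 = 0)
position 1: 101 → 0  (bit 5 = 0)
position 3: 100 → 0  (bit 4 = 0)
position 6: 011 → 1  (bit 3 = 1)
position 2: 010 → 1  (bit 2 = 1)
position 5: 001 → 1  (bit 1 = 1)
position 4: 000 → 0  (bit 0 = 0)
bits b7..b0 = 00001110 = 14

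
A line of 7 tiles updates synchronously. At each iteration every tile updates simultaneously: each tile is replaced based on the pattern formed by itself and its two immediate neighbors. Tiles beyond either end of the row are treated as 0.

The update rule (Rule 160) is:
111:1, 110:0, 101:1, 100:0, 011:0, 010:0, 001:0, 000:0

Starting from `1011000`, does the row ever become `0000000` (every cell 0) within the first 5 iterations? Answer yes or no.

yes

0100000
0000000
all cells are 0 at iteration 2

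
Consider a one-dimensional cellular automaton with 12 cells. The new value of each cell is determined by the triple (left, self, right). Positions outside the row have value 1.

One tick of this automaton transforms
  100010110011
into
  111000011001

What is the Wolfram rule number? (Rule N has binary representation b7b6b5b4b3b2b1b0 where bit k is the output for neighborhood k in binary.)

position 11: 111 → 1  (bit 7 = 1)
position 0: 110 → 1  (bit 6 = 1)
position 5: 101 → 0  (bit 5 = 0)
position 1: 100 → 1  (bit 4 = 1)
position 6: 011 → 0  (bit 3 = 0)
position 4: 010 → 0  (bit 2 = 0)
position 3: 001 → 0  (bit 1 = 0)
position 2: 000 → 1  (bit 0 = 1)
bits b7..b0 = 11010001 = 209

209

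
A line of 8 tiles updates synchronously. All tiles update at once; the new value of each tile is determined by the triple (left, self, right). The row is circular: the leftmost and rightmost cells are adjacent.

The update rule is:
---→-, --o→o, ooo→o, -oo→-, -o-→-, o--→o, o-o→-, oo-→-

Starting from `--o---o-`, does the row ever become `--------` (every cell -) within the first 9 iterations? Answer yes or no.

-o-o-o-o
--------
all cells are - at iteration 2

yes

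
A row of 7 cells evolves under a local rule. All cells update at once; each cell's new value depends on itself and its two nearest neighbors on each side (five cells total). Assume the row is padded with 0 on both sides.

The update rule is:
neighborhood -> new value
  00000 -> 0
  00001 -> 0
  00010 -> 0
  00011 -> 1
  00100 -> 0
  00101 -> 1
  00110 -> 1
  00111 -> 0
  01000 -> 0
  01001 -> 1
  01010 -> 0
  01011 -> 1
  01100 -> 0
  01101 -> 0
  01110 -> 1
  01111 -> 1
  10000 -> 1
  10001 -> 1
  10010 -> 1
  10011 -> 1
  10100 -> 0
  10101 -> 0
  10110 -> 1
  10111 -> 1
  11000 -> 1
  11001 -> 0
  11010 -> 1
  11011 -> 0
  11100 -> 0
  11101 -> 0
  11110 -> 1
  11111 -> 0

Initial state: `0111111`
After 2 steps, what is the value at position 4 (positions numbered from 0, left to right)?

1

step 1: 1010010
step 2: 1001100
position 4 holds 1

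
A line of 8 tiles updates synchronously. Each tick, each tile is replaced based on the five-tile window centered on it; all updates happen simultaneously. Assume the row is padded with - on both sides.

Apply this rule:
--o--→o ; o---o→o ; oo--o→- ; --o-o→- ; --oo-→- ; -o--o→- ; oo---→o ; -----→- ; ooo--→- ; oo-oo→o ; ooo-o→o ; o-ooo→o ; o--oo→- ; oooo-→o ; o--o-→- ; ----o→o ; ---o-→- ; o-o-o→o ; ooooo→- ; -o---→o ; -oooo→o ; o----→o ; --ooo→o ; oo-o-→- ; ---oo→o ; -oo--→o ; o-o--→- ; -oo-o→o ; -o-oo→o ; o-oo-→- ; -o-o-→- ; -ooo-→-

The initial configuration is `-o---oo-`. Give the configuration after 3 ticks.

tick 1: -oooo-oo
tick 2: oooooo-o
tick 3: oo--oo--

oo--oo--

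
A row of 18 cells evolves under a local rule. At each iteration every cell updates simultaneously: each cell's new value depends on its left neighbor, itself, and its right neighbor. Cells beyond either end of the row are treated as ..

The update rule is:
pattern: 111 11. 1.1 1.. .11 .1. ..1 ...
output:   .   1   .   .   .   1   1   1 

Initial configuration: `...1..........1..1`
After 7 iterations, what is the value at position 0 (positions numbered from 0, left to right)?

1

iteration 1: 1111.1111111111.11
iteration 2: ...1..........1..1  (repeats iteration 0; period 2)
iteration 7: 1111.1111111111.11
position 0 holds 1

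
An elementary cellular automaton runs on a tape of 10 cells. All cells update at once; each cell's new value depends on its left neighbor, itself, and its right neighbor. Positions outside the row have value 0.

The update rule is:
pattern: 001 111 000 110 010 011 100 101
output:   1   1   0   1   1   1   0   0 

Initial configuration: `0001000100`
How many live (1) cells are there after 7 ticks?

0011001100
0111011100
1111011100
1111011100  (fixed point — unchanged through tick 7)
count of 1: 7

7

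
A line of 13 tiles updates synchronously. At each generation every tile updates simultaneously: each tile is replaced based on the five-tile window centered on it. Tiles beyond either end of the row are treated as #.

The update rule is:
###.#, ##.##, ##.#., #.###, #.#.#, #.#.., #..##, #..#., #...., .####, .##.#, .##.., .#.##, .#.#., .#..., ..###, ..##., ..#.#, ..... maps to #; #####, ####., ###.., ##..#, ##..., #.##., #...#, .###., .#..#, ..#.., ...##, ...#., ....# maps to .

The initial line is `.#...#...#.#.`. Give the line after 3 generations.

generation 1: ###...#..####
generation 2: ........###..
generation 3: .#####..#...#

.#####..#...#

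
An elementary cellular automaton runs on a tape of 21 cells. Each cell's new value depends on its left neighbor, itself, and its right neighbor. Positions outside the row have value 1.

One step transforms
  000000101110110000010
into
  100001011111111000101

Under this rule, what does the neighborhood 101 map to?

1

At position 7 the neighborhood is 101; the next row has 1 there.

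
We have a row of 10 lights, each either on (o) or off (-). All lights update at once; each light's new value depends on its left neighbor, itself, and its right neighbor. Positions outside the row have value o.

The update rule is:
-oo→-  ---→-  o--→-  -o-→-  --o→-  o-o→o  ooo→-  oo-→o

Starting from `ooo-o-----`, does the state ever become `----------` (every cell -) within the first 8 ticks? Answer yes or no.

--oo------
---o------
----------
all cells are - at tick 3

yes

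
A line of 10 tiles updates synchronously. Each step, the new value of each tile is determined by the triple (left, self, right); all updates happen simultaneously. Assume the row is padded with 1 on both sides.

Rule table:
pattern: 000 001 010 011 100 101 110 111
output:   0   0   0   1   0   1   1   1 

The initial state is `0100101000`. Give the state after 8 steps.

1000010000
1000000000
1000000000  (fixed point — unchanged through step 8)

1000000000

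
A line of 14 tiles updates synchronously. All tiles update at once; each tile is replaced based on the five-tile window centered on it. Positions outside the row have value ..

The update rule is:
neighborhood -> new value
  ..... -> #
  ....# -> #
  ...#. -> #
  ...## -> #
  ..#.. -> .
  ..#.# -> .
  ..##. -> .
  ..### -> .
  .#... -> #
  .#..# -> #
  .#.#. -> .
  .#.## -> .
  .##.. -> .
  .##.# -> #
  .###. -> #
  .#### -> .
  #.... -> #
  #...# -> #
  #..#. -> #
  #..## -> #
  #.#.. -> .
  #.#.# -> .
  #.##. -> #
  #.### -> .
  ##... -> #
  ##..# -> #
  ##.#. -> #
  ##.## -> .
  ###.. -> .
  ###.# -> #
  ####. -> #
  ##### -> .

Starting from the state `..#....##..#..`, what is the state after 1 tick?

##.####..##.##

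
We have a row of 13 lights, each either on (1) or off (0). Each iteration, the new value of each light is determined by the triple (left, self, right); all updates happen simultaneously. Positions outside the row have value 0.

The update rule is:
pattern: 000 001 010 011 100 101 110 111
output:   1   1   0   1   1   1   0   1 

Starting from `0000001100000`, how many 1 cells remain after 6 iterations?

9

iteration 1: 1111111011111
iteration 2: 1111110111110
iteration 3: 1111101111101
iteration 4: 1111011111010
iteration 5: 1110111110101
iteration 6: 1101111101010
count of 1: 9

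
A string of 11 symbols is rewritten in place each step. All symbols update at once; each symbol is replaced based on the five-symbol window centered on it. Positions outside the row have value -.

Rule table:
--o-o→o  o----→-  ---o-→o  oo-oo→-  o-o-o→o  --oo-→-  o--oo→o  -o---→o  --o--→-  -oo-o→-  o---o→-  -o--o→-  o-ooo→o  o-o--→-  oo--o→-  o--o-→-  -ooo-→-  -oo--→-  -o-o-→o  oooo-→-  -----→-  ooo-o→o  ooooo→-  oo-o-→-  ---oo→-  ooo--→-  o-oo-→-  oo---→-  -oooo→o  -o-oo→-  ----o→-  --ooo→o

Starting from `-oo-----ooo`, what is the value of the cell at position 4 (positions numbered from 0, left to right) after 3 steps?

--------o--
-------o-o-
------ooo-o
position 4 holds -

-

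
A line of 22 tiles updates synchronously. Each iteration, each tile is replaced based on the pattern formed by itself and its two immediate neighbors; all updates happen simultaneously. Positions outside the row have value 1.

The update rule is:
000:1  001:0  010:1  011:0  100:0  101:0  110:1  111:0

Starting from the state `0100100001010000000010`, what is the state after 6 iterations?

0100100101010010101010

iteration 1: 0100101101010111111010
iteration 2: 0100100101010000001010
iteration 3: 0100100101010111101010
iteration 4: 0100100101010000101010
iteration 5: 0100100101010110101010
iteration 6: 0100100101010010101010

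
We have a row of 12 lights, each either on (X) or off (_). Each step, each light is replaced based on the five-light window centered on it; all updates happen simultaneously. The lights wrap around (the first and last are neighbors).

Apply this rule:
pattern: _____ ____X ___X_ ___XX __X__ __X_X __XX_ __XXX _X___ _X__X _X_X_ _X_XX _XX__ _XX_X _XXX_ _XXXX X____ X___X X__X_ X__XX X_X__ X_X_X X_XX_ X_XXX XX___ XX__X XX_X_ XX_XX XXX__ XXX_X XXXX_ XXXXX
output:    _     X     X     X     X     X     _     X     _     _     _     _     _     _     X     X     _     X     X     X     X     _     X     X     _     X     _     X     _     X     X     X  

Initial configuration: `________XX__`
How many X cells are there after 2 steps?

2

step 1: ______XX____
step 2: ____XX______
count of X: 2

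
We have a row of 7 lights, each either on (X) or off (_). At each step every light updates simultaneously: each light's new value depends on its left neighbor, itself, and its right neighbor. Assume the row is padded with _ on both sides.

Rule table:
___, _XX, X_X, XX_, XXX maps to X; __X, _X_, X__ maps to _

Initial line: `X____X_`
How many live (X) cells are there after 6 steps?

__XX___
X_XX_XX
_XXXXXX
_XXXXXX  (fixed point — unchanged through step 6)
count of X: 6

6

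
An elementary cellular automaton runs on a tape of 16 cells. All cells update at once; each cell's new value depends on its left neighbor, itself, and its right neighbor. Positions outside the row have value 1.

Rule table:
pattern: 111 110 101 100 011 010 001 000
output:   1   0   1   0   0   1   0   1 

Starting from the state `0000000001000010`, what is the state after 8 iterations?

1011110001011110

iteration 1: 0111111101011011
iteration 2: 1011111011100101
iteration 3: 0101110101000110
iteration 4: 1110101111010001
iteration 5: 1101110110110100
iteration 6: 1010101001001100
iteration 7: 0111111001000000
iteration 8: 1011110001011110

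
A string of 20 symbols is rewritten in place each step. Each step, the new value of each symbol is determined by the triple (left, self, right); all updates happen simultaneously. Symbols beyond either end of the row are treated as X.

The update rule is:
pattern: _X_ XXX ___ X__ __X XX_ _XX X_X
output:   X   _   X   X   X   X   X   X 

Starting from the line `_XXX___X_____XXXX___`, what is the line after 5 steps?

XX_XXXXXXXXXXX__XXXX

XX_XXXXXXXXXXX__XXXX
_XXX_________XXXX___
XX_XXXXXXXXXXX__XXXX  (repeats step 1; period 2)
step 5: XX_XXXXXXXXXXX__XXXX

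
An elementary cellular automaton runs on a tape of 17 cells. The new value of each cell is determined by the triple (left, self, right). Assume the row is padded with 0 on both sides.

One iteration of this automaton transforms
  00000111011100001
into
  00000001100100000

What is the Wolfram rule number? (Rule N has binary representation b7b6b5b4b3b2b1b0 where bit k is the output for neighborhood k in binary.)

position 6: 111 → 0  (bit 7 = 0)
position 7: 110 → 1  (bit 6 = 1)
position 8: 101 → 1  (bit 5 = 1)
position 12: 100 → 0  (bit 4 = 0)
position 5: 011 → 0  (bit 3 = 0)
position 16: 010 → 0  (bit 2 = 0)
position 4: 001 → 0  (bit 1 = 0)
position 0: 000 → 0  (bit 0 = 0)
bits b7..b0 = 01100000 = 96

96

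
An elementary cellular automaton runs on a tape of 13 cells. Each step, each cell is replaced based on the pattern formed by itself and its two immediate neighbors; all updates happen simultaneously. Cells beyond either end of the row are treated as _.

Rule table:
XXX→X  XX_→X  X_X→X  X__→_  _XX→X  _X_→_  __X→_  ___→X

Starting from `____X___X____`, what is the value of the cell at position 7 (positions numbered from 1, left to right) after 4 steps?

_

XXX___X___XXX
XXX_X___X_XXX
XXXX__X__XXXX
XXXX_____XXXX
position 7 holds _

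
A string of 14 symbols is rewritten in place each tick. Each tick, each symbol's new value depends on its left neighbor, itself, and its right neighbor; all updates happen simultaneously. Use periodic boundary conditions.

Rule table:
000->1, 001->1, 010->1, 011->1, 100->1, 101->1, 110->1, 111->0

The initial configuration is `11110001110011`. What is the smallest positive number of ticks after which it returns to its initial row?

tick 1: 00011111011110
tick 2: 11110001110011

2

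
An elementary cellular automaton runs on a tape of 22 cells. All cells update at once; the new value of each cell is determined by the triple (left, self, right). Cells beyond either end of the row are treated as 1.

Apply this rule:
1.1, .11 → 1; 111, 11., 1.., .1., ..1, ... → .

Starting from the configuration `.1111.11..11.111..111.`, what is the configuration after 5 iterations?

.....................1

11...11...1.11....1..1
.....1.....11........1
...........1.........1
.....................1
.....................1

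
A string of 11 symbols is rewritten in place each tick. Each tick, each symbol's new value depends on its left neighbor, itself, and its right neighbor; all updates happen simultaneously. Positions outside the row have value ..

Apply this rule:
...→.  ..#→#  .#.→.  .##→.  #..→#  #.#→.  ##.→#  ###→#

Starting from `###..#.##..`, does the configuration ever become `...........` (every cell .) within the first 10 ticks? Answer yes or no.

.####...##.
#.####.#.##
...###....#
..#.###..#.
.#...####.#
#.#.#.###..
.......###.
......#.###
.....#...##
....#.#.#.#
tick 10 is ....#.#.#.#, still not uniform .

no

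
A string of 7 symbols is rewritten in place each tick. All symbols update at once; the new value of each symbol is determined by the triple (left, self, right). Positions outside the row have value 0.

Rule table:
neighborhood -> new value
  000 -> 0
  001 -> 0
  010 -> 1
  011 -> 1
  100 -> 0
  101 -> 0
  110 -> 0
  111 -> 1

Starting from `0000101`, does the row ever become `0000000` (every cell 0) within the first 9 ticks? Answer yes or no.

no

0000101  (fixed point — unchanged through tick 9)
tick 9 is 0000101, still not uniform 0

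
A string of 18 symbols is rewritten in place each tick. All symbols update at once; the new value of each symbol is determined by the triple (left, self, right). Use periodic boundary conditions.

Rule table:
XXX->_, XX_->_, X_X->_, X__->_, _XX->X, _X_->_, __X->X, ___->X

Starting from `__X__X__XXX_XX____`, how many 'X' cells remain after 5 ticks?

10

XX__X__XX___X__XXX
___X__XX__XX__XX__
XXX__XX__XX__XX__X
____XX__XX__XX__XX
_XXXX__XX__XX__XX_
count of X: 10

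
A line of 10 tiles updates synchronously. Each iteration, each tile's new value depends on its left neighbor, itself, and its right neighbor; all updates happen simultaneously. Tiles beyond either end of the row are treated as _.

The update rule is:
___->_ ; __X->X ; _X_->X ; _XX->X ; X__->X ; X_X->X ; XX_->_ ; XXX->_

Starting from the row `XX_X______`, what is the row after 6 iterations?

XX_XXXX__X

X_XXX_____
XXX__X____
X__XXXX___
XXXX___X__
X___X_XXX_
XX_XXXX__X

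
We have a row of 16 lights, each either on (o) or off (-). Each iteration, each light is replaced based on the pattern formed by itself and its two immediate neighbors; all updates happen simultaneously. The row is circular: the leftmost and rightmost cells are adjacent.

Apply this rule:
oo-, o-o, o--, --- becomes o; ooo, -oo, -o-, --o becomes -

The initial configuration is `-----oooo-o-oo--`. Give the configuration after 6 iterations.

oooo----oo-o-ooo
---oooo--oo-o---
oo----oo--oo-ooo
-oooo--oo--oo---
----oo--oo--oooo
ooo--oo--oo----o

ooo--oo--oo----o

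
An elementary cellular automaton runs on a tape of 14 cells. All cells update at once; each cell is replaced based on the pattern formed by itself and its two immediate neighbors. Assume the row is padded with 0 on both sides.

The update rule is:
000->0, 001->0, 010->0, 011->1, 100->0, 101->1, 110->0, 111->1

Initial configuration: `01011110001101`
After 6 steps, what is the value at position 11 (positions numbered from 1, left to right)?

0

step 1: 00111100001010
step 2: 00111000000100
step 3: 00110000000000
step 4: 00100000000000
step 5: 00000000000000
step 6: 00000000000000
position 11 holds 0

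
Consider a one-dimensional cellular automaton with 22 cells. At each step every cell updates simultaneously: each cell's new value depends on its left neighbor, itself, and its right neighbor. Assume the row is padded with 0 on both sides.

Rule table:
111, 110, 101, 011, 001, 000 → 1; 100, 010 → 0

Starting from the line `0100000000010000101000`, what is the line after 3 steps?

step 1: 1001111111100111010011
step 2: 0011111111101111100111
step 3: 1111111111111111101111

1111111111111111101111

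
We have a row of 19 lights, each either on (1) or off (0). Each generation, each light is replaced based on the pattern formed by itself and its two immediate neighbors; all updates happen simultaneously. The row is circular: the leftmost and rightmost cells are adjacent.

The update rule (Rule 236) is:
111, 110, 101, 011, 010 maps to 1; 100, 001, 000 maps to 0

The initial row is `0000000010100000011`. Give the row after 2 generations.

0000000011100000011
0000000011100000011

0000000011100000011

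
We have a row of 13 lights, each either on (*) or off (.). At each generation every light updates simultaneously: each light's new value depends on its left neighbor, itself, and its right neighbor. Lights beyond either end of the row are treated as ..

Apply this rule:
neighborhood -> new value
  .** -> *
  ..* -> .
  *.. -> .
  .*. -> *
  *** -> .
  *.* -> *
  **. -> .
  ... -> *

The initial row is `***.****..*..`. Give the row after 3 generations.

*..**.....*.*
*..*..***.***
*..*..*..**..

*..*..*..**..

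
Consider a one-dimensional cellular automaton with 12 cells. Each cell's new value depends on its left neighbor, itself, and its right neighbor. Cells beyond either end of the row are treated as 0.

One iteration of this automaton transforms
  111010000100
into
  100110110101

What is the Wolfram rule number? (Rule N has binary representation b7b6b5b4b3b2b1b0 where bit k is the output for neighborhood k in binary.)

position 1: 111 → 0  (bit 7 = 0)
position 2: 110 → 0  (bit 6 = 0)
position 3: 101 → 1  (bit 5 = 1)
position 5: 100 → 0  (bit 4 = 0)
position 0: 011 → 1  (bit 3 = 1)
position 4: 010 → 1  (bit 2 = 1)
position 8: 001 → 0  (bit 1 = 0)
position 6: 000 → 1  (bit 0 = 1)
bits b7..b0 = 00101101 = 45

45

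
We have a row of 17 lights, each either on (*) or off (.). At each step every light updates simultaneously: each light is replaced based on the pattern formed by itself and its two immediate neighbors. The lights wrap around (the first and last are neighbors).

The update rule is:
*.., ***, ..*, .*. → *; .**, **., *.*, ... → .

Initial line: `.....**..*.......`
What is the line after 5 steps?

....*..****......
...****.**.*.....
..*.**.....**....
.**...*...*..*...
*..*.***.******..

*..*.***.******..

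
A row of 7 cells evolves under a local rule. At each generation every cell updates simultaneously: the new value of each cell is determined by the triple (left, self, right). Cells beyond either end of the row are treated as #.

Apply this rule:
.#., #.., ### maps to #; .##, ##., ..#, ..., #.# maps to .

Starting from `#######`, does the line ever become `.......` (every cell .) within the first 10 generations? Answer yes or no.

no

#######  (fixed point — unchanged through generation 10)
generation 10 is #######, still not uniform .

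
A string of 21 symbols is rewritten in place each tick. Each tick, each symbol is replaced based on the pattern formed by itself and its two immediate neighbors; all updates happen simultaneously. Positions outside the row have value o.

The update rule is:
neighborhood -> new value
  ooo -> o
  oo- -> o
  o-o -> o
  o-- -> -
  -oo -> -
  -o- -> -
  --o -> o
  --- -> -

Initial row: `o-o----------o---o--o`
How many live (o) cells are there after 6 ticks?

8

tick 1: oo----------o---o--o-
tick 2: oo---------o---o--o-o
tick 3: oo--------o---o--o-o-
tick 4: oo-------o---o--o-o-o
tick 5: oo------o---o--o-o-o-
tick 6: oo-----o---o--o-o-o-o
count of o: 8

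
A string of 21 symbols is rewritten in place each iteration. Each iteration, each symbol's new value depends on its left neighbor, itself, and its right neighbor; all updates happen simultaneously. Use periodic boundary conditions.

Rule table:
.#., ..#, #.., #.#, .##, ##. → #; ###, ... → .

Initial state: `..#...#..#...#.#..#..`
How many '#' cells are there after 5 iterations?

7

iteration 1: .###.######.########.
iteration 2: ##.###....###......##
iteration 3: .###.##..##.##....##.
iteration 4: ##.############..####
iteration 5: .###..........####...
count of #: 7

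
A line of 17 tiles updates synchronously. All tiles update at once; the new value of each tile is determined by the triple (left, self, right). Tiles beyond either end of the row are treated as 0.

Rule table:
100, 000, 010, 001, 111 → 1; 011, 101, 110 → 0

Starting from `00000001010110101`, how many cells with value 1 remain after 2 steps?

step 1: 11111111010000101
step 2: 01111110011111101
count of 1: 13

13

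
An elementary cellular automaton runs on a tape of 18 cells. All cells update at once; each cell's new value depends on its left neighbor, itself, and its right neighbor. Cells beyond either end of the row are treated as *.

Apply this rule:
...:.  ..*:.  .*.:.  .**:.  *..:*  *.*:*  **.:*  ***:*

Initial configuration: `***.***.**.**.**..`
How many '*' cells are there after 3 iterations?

****.***.**.**.**.
*****.***.**.**.**
******.***.**.**.*
count of *: 14

14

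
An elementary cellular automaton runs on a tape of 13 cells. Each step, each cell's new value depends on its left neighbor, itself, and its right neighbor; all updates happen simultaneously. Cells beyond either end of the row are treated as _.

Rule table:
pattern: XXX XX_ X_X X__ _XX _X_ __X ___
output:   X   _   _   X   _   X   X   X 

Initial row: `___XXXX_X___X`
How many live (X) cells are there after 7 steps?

XXX_XX__XXXXX
_X____XX_XXX_
XXXXXX____X_X
_XXXX_XXXXX_X
X_XX___XXX__X
X___XXX_X_XXX
XXXX_X__X__X_
count of X: 7

7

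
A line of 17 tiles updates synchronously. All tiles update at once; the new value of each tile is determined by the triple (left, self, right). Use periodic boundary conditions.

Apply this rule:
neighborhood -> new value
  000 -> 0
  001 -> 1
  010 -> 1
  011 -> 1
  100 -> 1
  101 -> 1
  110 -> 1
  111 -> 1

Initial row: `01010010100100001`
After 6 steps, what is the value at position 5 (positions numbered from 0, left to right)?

1

11111111111110011
11111111111111111
11111111111111111  (fixed point — unchanged through step 6)
position 5 holds 1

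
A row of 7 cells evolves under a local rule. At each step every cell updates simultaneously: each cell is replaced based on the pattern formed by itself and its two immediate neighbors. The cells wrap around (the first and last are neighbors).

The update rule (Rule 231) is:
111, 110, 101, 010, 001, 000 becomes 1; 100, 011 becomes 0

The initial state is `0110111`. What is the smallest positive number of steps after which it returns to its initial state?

7

step 1: 1011011
step 2: 1101101
step 3: 1110110
step 4: 0111011
step 5: 1011101
step 6: 1101110
step 7: 0110111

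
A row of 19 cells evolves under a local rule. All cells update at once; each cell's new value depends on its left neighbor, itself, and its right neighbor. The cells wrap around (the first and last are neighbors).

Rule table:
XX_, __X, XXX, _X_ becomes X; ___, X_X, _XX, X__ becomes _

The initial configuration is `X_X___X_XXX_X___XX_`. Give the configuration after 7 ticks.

tick 1: X_X__XX__XX_X__X_X_
tick 2: X_X_X_X_X_X_X_XX_X_
tick 3: X_X_X_X_X_X_X__X_X_
tick 4: X_X_X_X_X_X_X_XX_X_  (repeats tick 2; period 2)
tick 7: X_X_X_X_X_X_X__X_X_

X_X_X_X_X_X_X__X_X_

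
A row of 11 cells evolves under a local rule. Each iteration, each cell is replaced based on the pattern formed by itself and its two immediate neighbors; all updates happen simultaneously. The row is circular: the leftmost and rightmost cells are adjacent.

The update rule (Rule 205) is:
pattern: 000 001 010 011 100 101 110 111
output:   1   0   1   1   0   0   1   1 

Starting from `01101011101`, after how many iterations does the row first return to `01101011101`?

01101011101

1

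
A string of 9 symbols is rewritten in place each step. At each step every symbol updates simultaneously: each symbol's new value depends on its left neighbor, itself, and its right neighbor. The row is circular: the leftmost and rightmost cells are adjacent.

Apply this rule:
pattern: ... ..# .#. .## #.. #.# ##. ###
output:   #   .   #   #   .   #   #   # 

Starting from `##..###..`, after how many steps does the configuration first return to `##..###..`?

##..###..

1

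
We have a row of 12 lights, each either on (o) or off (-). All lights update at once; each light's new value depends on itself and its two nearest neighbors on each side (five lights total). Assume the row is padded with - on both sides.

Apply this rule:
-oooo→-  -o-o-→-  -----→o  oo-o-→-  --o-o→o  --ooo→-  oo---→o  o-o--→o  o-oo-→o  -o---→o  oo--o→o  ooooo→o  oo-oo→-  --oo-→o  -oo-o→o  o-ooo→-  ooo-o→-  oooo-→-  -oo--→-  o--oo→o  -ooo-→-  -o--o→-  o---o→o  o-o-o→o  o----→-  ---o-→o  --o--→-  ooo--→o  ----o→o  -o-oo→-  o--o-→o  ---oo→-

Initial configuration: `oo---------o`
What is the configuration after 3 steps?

o-ooo-----o-

step 1: o-o-ooooooo-
step 2: o-o---ooo-oo
step 3: o-ooo-----o-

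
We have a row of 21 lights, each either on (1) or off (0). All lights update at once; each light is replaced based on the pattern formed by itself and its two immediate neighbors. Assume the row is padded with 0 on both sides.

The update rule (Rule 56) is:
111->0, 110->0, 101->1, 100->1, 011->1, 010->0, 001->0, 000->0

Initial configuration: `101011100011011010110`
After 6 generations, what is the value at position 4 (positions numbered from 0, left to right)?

0

generation 1: 010110010010110101101
generation 2: 001101001001101011010
generation 3: 001010100101010110101
generation 4: 000101010010101101010
generation 5: 000010101001011010101
generation 6: 000001010100110101010
position 4 holds 0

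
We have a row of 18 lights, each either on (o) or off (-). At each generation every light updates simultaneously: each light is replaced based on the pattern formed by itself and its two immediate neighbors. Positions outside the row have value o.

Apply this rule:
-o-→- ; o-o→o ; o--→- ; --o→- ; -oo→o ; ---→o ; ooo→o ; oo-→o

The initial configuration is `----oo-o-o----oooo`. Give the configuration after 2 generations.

oooooooo---ooooooo

generation 1: -oo-ooo-o--oo-oooo
generation 2: oooooooo---ooooooo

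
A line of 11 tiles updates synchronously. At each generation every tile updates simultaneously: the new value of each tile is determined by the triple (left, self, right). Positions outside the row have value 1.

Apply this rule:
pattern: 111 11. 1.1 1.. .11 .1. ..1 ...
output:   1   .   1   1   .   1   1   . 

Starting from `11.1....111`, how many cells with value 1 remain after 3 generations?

1.111..1.11
.1.1.1111.1
11111.11.1.
count of 1: 8

8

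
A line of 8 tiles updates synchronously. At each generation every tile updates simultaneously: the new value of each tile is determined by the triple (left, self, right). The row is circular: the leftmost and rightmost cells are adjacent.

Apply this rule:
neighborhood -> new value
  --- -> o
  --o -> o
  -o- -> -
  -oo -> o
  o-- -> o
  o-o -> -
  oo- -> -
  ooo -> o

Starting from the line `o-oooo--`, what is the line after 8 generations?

o-oooo--

--ooo-oo
oooo--o-
ooo-oo--
oo--o-oo
o-oo--oo
--o-oooo
oo--ooo-
o-oooo--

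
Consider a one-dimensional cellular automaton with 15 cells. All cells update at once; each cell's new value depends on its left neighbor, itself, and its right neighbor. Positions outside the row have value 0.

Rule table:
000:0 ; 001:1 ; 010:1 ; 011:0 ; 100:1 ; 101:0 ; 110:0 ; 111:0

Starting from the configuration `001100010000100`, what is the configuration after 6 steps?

010010111001110
111110000110001
000001001001011
000011111111000
000100000000100
001110000001110

001110000001110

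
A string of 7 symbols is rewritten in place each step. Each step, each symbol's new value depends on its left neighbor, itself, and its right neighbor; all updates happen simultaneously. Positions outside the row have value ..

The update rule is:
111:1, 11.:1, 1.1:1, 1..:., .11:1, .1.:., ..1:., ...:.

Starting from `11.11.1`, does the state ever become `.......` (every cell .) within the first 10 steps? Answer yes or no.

no

step 1: 111111.
step 2: 111111.  (fixed point — unchanged through step 10)
step 10 is 111111., still not uniform .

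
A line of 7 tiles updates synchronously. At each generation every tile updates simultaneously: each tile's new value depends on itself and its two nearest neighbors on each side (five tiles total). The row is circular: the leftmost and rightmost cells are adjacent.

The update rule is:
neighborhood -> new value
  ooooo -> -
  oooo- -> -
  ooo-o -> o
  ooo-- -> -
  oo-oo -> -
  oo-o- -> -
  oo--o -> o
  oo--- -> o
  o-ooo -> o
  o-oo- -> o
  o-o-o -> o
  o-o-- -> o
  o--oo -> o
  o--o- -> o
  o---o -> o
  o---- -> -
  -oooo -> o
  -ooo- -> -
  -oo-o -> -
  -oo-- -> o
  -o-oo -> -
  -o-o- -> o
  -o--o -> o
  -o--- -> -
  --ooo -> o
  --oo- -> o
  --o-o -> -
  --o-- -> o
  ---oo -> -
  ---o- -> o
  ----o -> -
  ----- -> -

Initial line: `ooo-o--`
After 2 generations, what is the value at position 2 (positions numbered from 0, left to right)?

generation 1: o-o-ooo
generation 2: o-o-oo-
position 2 holds o

o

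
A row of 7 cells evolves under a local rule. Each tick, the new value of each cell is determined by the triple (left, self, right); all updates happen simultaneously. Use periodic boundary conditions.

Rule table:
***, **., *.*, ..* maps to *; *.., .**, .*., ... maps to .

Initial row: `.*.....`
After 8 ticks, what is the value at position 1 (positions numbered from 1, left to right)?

*

*......
......*
.....*.
....*..
...*...
..*....
.*.....  (repeats tick 0; period 7)
tick 8: *......
position 1 holds *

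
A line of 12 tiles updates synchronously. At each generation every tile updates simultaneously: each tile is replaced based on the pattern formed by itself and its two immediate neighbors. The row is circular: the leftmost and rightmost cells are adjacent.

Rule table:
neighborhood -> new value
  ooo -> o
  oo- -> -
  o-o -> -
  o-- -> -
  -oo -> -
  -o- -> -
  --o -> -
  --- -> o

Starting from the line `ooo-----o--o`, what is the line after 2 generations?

-----o--ooo-

oo--ooo-----
-----o--ooo-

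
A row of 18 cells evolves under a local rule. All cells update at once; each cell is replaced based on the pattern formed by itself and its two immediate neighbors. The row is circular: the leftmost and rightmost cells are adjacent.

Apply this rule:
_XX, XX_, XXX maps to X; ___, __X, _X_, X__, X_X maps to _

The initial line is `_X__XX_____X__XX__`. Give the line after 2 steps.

step 1: ____XX________XX__
step 2: ____XX________XX__

____XX________XX__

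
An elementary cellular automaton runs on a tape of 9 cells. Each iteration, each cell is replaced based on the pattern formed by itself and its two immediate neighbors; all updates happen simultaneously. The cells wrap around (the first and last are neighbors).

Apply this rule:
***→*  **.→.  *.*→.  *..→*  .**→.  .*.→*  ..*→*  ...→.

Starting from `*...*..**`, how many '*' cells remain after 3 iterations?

.*.****.*
.*..**..*
.***..***
count of *: 6

6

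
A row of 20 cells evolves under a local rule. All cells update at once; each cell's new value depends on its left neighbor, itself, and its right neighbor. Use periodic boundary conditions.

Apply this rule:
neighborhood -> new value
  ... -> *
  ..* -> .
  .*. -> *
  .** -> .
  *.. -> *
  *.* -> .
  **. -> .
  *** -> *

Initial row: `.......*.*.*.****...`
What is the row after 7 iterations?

.*.*.*....*..**.**.*

******.*.*.*..**.***
*****..*.*.**.....**
****.*.*.*...****..*
***..*.*.***..**.*..
.*.*.*.*..*.*....**.
.*.*.*.**.*.****...*
.*.*.*....*..**.**.*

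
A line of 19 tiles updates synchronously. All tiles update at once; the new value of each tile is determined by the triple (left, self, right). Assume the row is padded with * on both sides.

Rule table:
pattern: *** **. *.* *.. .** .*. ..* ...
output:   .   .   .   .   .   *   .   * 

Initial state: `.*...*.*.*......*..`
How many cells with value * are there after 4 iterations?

iteration 1: .*.*.*.*.*.****.*..
iteration 2: .*.*.*.*.*......*..
iteration 3: .*.*.*.*.*.****.*..  (repeats iteration 1; period 2)
iteration 4: .*.*.*.*.*......*..
count of *: 6

6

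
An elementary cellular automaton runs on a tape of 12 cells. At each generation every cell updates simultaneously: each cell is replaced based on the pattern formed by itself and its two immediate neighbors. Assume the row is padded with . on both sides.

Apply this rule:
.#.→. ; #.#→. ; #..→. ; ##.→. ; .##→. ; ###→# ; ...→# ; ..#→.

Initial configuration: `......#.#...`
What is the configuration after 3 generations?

..#....#..##

#####.....##
.###..###...
..#....#..##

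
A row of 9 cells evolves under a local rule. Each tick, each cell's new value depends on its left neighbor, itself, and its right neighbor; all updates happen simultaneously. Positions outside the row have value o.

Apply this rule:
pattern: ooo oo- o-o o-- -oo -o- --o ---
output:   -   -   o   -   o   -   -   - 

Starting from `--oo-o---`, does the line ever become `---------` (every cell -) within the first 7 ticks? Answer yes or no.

yes

tick 1: --o-o----
tick 2: ---o-----
tick 3: ---------
all cells are - at tick 3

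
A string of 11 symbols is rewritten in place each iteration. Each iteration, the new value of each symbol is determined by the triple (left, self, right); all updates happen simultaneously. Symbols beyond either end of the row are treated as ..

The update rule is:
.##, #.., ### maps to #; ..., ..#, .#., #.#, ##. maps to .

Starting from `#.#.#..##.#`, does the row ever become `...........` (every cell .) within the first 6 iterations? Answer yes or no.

iteration 1: .....#.#...
iteration 2: ........#..
iteration 3: .........#.
iteration 4: ..........#
iteration 5: ...........
all cells are . at iteration 5

yes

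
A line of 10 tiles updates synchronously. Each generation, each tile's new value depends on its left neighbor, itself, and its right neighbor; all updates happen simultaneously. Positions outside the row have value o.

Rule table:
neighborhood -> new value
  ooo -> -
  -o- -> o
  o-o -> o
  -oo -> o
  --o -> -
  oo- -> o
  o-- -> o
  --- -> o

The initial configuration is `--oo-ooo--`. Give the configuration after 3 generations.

--oo-o----

o-oooo-oo-
ooo--ooooo
--oo-o----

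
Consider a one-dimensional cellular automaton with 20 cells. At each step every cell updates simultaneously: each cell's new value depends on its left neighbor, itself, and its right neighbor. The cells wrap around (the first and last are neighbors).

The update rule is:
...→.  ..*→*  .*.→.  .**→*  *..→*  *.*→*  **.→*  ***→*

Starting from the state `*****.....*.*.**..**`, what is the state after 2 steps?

*******.*.*.********

step 1: ******...*.*.*******
step 2: *******.*.*.********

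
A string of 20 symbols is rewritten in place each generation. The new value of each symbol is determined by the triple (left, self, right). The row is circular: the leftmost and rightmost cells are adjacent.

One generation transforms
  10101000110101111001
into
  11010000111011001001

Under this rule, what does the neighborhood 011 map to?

At position 8 the neighborhood is 011; the next row has 1 there.

1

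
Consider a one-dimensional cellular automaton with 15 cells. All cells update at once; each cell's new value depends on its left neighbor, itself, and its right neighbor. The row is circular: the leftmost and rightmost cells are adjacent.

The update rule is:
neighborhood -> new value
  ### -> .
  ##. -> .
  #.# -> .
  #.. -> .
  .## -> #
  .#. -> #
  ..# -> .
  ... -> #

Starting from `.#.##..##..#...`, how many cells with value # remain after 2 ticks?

tick 1: .#.#...#...#.##
tick 2: .#.#.#.#.#.#.#.
count of #: 7

7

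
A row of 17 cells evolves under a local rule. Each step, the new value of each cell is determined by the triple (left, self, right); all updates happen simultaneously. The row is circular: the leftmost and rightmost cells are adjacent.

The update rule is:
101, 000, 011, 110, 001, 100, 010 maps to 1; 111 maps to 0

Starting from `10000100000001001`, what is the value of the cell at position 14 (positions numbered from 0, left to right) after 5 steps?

11111111111111111
00000000000000000
11111111111111111  (repeats step 1; period 2)
step 5: 11111111111111111
position 14 holds 1

1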